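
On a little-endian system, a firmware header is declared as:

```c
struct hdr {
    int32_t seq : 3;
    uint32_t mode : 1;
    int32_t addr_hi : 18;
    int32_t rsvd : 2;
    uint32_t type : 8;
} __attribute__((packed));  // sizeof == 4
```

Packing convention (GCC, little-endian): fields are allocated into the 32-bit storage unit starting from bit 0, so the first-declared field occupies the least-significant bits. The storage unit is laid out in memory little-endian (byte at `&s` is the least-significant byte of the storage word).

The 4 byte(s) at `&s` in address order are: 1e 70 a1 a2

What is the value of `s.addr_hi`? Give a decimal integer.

[0]=0x1e [1]=0x70 [2]=0xa1 [3]=0xa2 (little-endian) → word 0xa2a1701e
seq:3 @ bit 0 → (0xa2a1701e>>0)&0x7 = 0x6
mode:1 @ bit 3 → (0xa2a1701e>>3)&0x1 = 0x1
addr_hi:18 @ bit 4 → (0xa2a1701e>>4)&0x3ffff = 0x21701  ←
rsvd:2 @ bit 22 → (0xa2a1701e>>22)&0x3 = 0x2
type:8 @ bit 24 → (0xa2a1701e>>24)&0xff = 0xa2
addr_hi signed 18b, MSB=1: 136961 - 262144 = -125183

-125183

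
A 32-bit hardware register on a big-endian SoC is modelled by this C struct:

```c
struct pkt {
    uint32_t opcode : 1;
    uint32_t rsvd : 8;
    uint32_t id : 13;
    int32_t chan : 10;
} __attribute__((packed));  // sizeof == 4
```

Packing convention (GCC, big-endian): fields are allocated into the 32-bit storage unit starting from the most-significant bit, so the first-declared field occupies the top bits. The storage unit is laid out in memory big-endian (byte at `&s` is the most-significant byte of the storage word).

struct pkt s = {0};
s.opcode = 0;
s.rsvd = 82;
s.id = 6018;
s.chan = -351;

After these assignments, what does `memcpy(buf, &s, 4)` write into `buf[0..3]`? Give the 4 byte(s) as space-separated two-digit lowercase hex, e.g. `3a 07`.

opcode (1b) val=0 bits=0x0 at bit 31: 0x00000000
rsvd (8b) val=82 bits=0x52 at bit 23: 0x29000000
id (13b) val=6018 bits=0x1782 at bit 10: 0x295e0800
chan (10b) val=-351 bits=0x2a1 at bit 0: 0x295e0aa1
word = 0x295e0aa1 → big-endian bytes:
  [0]=0x29  [1]=0x5e  [2]=0x0a  [3]=0xa1

29 5e 0a a1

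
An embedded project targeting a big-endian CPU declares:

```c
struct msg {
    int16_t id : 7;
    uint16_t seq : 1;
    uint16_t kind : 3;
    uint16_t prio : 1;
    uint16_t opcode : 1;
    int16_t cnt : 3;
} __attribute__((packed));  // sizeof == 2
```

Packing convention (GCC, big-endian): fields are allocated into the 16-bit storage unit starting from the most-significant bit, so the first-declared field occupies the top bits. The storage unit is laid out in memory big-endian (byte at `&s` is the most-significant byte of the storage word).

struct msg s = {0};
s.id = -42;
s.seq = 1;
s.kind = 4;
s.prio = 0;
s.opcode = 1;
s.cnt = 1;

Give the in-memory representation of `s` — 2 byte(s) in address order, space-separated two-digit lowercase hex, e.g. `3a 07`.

ad 89

[9+:7] id=-42 & 0x7f = 0x56; word=0xac00
[8+:1] seq=1 & 0x1 = 0x1; word=0xad00
[5+:3] kind=4 & 0x7 = 0x4; word=0xad80
[4+:1] prio=0 & 0x1 = 0x0; word=0xad80
[3+:1] opcode=1 & 0x1 = 0x1; word=0xad88
[0+:3] cnt=1 & 0x7 = 0x1; word=0xad89
word = 0xad89 → big-endian bytes:
  [0]=0xad  [1]=0x89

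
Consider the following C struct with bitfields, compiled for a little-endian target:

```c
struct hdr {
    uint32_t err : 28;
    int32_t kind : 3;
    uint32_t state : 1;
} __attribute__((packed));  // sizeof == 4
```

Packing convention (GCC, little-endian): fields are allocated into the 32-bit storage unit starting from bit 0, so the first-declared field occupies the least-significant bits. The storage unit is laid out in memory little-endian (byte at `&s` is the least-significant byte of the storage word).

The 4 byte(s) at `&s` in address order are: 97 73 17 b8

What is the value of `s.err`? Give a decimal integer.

135754647

[0]=0x97 [1]=0x73 [2]=0x17 [3]=0xb8 (little-endian) → word 0xb8177397
err:28 @ bit 0 → (0xb8177397>>0)&0xfffffff = 0x8177397  ←
kind:3 @ bit 28 → (0xb8177397>>28)&0x7 = 0x3
state:1 @ bit 31 → (0xb8177397>>31)&0x1 = 0x1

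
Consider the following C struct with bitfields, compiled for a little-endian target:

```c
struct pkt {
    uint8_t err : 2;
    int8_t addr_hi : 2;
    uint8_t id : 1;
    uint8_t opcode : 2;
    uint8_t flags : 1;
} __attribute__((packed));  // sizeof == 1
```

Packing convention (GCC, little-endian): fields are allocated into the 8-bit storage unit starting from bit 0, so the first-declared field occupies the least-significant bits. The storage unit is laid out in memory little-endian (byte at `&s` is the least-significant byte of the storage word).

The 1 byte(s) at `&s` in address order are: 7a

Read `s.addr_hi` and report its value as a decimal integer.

[0]=0x7a (little-endian) → word 0x7a
err:2 @ bit 0 → (0x7a>>0)&0x3 = 0x2
addr_hi:2 @ bit 2 → (0x7a>>2)&0x3 = 0x2  ←
id:1 @ bit 4 → (0x7a>>4)&0x1 = 0x1
opcode:2 @ bit 5 → (0x7a>>5)&0x3 = 0x3
flags:1 @ bit 7 → (0x7a>>7)&0x1 = 0x0
addr_hi signed 2b, MSB=1: 2 - 4 = -2

-2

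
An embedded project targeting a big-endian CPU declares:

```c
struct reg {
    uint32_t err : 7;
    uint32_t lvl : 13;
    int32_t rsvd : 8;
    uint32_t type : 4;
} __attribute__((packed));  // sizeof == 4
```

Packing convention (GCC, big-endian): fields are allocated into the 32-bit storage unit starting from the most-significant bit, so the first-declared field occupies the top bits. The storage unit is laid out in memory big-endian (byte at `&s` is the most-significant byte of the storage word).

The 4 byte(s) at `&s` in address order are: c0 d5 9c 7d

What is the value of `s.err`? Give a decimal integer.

96

[0]=0xc0 [1]=0xd5 [2]=0x9c [3]=0x7d (big-endian) → word 0xc0d59c7d
err:7 @ bit 25 → (0xc0d59c7d>>25)&0x7f = 0x60  ←
lvl:13 @ bit 12 → (0xc0d59c7d>>12)&0x1fff = 0xd59
rsvd:8 @ bit 4 → (0xc0d59c7d>>4)&0xff = 0xc7
type:4 @ bit 0 → (0xc0d59c7d>>0)&0xf = 0xd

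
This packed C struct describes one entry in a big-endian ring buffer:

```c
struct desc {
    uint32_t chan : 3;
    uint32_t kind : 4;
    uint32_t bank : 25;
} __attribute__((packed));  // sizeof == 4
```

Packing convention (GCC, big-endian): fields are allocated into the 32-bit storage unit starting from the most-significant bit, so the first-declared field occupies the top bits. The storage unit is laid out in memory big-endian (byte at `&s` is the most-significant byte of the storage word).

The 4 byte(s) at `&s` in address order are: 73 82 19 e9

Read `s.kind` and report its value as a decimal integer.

9

[0]=0x73 [1]=0x82 [2]=0x19 [3]=0xe9 (big-endian) → word 0x738219e9
chan:3 @ bit 29 → (0x738219e9>>29)&0x7 = 0x3
kind:4 @ bit 25 → (0x738219e9>>25)&0xf = 0x9  ←
bank:25 @ bit 0 → (0x738219e9>>0)&0x1ffffff = 0x18219e9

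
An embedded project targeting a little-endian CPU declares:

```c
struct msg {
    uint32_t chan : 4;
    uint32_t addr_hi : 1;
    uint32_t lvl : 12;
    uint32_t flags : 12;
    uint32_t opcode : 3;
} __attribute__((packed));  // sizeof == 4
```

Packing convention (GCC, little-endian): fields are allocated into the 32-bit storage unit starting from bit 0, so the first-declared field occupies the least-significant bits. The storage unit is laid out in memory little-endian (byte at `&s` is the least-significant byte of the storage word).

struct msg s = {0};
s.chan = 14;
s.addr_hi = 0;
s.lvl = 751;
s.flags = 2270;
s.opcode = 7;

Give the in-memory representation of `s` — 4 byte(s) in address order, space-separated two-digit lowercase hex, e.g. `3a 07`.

[0+:4] chan=14 & 0xf = 0xe; word=0x0000000e
[4+:1] addr_hi=0 & 0x1 = 0x0; word=0x0000000e
[5+:12] lvl=751 & 0xfff = 0x2ef; word=0x00005dee
[17+:12] flags=2270 & 0xfff = 0x8de; word=0x11bc5dee
[29+:3] opcode=7 & 0x7 = 0x7; word=0xf1bc5dee
word = 0xf1bc5dee → little-endian bytes:
  [0]=0xee  [1]=0x5d  [2]=0xbc  [3]=0xf1

ee 5d bc f1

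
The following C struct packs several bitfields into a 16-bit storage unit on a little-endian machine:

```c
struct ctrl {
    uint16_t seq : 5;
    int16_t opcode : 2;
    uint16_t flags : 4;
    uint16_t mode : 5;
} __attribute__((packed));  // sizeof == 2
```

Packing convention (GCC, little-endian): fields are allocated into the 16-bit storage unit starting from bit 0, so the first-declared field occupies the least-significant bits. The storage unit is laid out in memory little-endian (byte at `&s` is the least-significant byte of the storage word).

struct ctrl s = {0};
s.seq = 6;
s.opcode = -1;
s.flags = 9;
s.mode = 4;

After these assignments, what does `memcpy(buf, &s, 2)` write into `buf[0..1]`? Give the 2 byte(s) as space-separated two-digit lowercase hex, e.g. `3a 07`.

[0+:5] seq=6 & 0x1f = 0x6; word=0x0006
[5+:2] opcode=-1 & 0x3 = 0x3; word=0x0066
[7+:4] flags=9 & 0xf = 0x9; word=0x04e6
[11+:5] mode=4 & 0x1f = 0x4; word=0x24e6
word = 0x24e6 → little-endian bytes:
  [0]=0xe6  [1]=0x24

e6 24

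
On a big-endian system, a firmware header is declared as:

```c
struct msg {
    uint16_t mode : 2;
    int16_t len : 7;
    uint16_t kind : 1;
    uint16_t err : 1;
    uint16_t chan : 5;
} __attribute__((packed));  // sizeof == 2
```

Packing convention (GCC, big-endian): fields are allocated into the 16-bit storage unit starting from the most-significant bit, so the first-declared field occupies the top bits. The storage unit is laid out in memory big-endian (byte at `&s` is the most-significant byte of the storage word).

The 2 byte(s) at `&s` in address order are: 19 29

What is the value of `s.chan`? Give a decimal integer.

[0]=0x19 [1]=0x29 (big-endian) → word 0x1929
mode [14+:2] = (word>>14) & 0x3 = 0
len [7+:7] = (word>>7) & 0x7f = 50
kind [6+:1] = (word>>6) & 0x1 = 0
err [5+:1] = (word>>5) & 0x1 = 1
chan [0+:5] = (word>>0) & 0x1f = 9  ←

9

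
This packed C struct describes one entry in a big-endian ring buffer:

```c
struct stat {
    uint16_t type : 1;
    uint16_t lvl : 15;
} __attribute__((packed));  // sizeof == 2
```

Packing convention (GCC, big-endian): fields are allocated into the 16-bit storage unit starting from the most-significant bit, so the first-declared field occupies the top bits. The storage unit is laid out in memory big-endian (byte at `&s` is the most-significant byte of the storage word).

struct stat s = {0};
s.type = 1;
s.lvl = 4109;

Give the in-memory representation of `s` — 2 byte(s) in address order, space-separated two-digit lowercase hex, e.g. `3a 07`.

type (1b) val=1 bits=0x1 at bit 15: 0x8000
lvl (15b) val=4109 bits=0x100d at bit 0: 0x900d
word = 0x900d → big-endian bytes:
  [0]=0x90  [1]=0x0d

90 0d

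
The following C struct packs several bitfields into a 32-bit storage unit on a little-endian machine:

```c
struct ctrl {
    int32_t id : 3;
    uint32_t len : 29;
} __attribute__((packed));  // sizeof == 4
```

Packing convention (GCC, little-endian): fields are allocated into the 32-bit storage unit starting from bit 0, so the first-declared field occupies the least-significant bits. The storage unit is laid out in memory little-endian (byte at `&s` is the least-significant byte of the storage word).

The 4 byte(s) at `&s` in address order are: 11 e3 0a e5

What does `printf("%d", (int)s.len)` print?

[0]=0x11 [1]=0xe3 [2]=0x0a [3]=0xe5 (little-endian) → word 0xe50ae311
id:3 @ bit 0 → (0xe50ae311>>0)&0x7 = 0x1
len:29 @ bit 3 → (0xe50ae311>>3)&0x1fffffff = 0x1ca15c62  ←

480336994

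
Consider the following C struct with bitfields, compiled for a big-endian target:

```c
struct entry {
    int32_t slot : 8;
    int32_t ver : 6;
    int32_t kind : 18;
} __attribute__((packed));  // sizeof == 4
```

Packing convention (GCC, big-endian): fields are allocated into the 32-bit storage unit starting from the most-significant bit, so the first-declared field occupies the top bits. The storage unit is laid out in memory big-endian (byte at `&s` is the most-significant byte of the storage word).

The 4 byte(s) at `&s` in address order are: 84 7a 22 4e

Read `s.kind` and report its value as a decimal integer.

-122290

[0]=0x84 [1]=0x7a [2]=0x22 [3]=0x4e (big-endian) → word 0x847a224e
slot:8 @ bit 24 → (0x847a224e>>24)&0xff = 0x84
ver:6 @ bit 18 → (0x847a224e>>18)&0x3f = 0x1e
kind:18 @ bit 0 → (0x847a224e>>0)&0x3ffff = 0x2224e  ←
kind signed 18b, MSB=1: 139854 - 262144 = -122290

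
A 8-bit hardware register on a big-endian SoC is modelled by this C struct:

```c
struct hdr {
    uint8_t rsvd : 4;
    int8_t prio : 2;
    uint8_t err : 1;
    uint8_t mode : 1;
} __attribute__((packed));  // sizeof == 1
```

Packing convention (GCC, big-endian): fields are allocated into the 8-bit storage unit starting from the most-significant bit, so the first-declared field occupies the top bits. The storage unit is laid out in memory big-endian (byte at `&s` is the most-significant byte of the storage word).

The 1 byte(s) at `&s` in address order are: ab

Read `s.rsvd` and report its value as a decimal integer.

[0]=0xab (big-endian) → word 0xab
rsvd:4 @ bit 4 → (0xab>>4)&0xf = 0xa  ←
prio:2 @ bit 2 → (0xab>>2)&0x3 = 0x2
err:1 @ bit 1 → (0xab>>1)&0x1 = 0x1
mode:1 @ bit 0 → (0xab>>0)&0x1 = 0x1

10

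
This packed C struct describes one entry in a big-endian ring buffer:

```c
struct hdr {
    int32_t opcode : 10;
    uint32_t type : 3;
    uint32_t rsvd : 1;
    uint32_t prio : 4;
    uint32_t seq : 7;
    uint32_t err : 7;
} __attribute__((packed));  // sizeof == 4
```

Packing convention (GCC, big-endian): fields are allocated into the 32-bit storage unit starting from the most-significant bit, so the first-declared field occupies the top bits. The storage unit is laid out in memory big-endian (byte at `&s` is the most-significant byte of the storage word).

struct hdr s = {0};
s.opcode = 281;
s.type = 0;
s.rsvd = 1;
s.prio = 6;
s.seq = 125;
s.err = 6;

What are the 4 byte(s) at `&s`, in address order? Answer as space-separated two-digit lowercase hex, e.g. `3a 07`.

46 45 be 86

[22+:10] opcode=281 & 0x3ff = 0x119; word=0x46400000
[19+:3] type=0 & 0x7 = 0x0; word=0x46400000
[18+:1] rsvd=1 & 0x1 = 0x1; word=0x46440000
[14+:4] prio=6 & 0xf = 0x6; word=0x46458000
[7+:7] seq=125 & 0x7f = 0x7d; word=0x4645be80
[0+:7] err=6 & 0x7f = 0x6; word=0x4645be86
word = 0x4645be86 → big-endian bytes:
  [0]=0x46  [1]=0x45  [2]=0xbe  [3]=0x86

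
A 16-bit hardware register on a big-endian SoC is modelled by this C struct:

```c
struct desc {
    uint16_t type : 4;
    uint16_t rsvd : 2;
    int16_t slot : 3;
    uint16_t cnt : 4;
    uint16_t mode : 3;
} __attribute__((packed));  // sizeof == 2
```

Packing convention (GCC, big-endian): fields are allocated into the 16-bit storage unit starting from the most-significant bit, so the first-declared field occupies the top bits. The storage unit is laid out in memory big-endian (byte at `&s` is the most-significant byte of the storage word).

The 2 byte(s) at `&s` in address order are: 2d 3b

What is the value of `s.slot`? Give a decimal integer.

2

[0]=0x2d [1]=0x3b (big-endian) → word 0x2d3b
type:4 @ bit 12 → (0x2d3b>>12)&0xf = 0x2
rsvd:2 @ bit 10 → (0x2d3b>>10)&0x3 = 0x3
slot:3 @ bit 7 → (0x2d3b>>7)&0x7 = 0x2  ←
cnt:4 @ bit 3 → (0x2d3b>>3)&0xf = 0x7
mode:3 @ bit 0 → (0x2d3b>>0)&0x7 = 0x3
slot signed 3b, MSB=0: value = 2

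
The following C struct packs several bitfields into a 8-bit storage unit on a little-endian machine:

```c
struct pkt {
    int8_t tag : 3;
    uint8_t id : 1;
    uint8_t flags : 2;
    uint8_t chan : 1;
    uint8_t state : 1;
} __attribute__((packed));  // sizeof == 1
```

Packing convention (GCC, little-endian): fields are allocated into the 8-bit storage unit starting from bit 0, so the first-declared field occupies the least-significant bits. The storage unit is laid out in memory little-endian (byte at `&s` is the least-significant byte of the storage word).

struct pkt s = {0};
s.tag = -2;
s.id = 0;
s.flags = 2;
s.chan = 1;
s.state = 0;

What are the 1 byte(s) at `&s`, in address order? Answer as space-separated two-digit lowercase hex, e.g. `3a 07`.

tag:3 = -2 → 0x6 << 0 → word 0x06
id:1 = 0 → 0x0 << 3 → word 0x06
flags:2 = 2 → 0x2 << 4 → word 0x26
chan:1 = 1 → 0x1 << 6 → word 0x66
state:1 = 0 → 0x0 << 7 → word 0x66
word = 0x66 → little-endian bytes:
  [0]=0x66

66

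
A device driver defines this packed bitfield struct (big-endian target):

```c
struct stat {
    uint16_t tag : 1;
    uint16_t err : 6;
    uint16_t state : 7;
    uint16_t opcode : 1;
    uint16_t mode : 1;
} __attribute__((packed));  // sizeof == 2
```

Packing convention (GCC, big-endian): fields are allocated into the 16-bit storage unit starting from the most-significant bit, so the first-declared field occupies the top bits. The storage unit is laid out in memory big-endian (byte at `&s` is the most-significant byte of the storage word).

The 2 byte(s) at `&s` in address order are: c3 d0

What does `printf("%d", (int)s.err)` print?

[0]=0xc3 [1]=0xd0 (big-endian) → word 0xc3d0
tag [15+:1] = (word>>15) & 0x1 = 1
err [9+:6] = (word>>9) & 0x3f = 33  ←
state [2+:7] = (word>>2) & 0x7f = 116
opcode [1+:1] = (word>>1) & 0x1 = 0
mode [0+:1] = (word>>0) & 0x1 = 0

33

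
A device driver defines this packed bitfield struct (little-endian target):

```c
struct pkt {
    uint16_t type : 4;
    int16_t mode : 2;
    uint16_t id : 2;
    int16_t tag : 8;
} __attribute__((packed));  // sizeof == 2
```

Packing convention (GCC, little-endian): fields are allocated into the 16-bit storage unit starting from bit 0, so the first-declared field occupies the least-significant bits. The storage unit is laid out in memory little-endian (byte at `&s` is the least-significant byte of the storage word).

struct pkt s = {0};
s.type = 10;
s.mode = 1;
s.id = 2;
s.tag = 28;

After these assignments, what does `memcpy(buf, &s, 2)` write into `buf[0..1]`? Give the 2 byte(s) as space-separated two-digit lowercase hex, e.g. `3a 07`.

9a 1c

type:4 = 10 → 0xa << 0 → word 0x000a
mode:2 = 1 → 0x1 << 4 → word 0x001a
id:2 = 2 → 0x2 << 6 → word 0x009a
tag:8 = 28 → 0x1c << 8 → word 0x1c9a
word = 0x1c9a → little-endian bytes:
  [0]=0x9a  [1]=0x1c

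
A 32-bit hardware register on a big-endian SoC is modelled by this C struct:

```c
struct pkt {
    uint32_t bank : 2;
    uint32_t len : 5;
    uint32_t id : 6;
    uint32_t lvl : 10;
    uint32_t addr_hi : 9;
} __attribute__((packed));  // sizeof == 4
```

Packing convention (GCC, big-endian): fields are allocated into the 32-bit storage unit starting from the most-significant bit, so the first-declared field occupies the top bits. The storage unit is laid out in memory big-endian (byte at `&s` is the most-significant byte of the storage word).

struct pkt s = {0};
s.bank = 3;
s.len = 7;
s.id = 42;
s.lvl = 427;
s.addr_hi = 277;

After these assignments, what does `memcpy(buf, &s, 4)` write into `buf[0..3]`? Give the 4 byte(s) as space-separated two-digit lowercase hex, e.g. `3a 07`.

bank:2 = 3 → 0x3 << 30 → word 0xc0000000
len:5 = 7 → 0x7 << 25 → word 0xce000000
id:6 = 42 → 0x2a << 19 → word 0xcf500000
lvl:10 = 427 → 0x1ab << 9 → word 0xcf535600
addr_hi:9 = 277 → 0x115 << 0 → word 0xcf535715
word = 0xcf535715 → big-endian bytes:
  [0]=0xcf  [1]=0x53  [2]=0x57  [3]=0x15

cf 53 57 15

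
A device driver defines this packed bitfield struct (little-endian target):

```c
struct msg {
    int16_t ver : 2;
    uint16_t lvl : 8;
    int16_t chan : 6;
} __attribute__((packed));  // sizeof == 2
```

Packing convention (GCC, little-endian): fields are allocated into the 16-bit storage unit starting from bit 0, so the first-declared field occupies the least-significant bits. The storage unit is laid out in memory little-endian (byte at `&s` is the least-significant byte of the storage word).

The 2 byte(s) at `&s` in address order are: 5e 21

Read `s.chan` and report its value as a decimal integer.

[0]=0x5e [1]=0x21 (little-endian) → word 0x215e
ver [0+:2] = (word>>0) & 0x3 = 2
lvl [2+:8] = (word>>2) & 0xff = 87
chan [10+:6] = (word>>10) & 0x3f = 8  ←
chan signed 6b, MSB=0: value = 8

8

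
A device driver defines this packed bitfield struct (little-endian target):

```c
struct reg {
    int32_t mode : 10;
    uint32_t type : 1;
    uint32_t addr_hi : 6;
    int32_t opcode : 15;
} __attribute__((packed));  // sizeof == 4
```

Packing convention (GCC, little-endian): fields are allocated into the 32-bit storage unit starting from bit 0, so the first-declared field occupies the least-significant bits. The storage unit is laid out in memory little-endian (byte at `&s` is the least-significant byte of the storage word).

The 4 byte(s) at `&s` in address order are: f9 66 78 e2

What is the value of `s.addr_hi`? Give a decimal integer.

[0]=0xf9 [1]=0x66 [2]=0x78 [3]=0xe2 (little-endian) → word 0xe27866f9
mode:10 @ bit 0 → (0xe27866f9>>0)&0x3ff = 0x2f9
type:1 @ bit 10 → (0xe27866f9>>10)&0x1 = 0x1
addr_hi:6 @ bit 11 → (0xe27866f9>>11)&0x3f = 0xc  ←
opcode:15 @ bit 17 → (0xe27866f9>>17)&0x7fff = 0x713c

12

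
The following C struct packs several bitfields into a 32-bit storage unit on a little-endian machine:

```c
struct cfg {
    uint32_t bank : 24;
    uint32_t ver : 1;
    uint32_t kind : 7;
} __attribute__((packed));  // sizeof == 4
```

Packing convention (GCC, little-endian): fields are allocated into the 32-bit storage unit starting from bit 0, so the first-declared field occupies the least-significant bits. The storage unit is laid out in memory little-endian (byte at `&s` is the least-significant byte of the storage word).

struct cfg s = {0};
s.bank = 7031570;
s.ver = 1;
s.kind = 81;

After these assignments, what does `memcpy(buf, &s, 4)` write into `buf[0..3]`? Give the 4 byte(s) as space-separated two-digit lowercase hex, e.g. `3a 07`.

12 4b 6b a3

bank:24 = 7031570 → 0x6b4b12 << 0 → word 0x006b4b12
ver:1 = 1 → 0x1 << 24 → word 0x016b4b12
kind:7 = 81 → 0x51 << 25 → word 0xa36b4b12
word = 0xa36b4b12 → little-endian bytes:
  [0]=0x12  [1]=0x4b  [2]=0x6b  [3]=0xa3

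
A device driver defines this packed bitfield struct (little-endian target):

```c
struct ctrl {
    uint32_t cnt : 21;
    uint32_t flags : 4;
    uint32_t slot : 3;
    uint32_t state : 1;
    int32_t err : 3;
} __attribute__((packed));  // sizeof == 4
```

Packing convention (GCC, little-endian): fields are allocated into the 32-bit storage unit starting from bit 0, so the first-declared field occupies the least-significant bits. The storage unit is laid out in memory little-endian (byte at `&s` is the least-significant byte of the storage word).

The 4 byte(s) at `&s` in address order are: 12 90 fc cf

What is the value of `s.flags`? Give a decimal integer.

15

[0]=0x12 [1]=0x90 [2]=0xfc [3]=0xcf (little-endian) → word 0xcffc9012
cnt [0+:21] = (word>>0) & 0x1fffff = 1871890
flags [21+:4] = (word>>21) & 0xf = 15  ←
slot [25+:3] = (word>>25) & 0x7 = 7
state [28+:1] = (word>>28) & 0x1 = 0
err [29+:3] = (word>>29) & 0x7 = 6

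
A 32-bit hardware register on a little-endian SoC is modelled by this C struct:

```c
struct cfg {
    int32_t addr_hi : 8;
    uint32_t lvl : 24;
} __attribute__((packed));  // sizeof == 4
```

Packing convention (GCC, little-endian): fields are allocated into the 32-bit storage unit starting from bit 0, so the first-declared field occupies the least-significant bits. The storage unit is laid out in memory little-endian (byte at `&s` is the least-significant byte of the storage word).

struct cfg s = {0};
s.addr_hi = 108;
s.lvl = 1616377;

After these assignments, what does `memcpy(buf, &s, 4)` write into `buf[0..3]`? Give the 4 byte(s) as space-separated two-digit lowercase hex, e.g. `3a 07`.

6c f9 a9 18

[0+:8] addr_hi=108 & 0xff = 0x6c; word=0x0000006c
[8+:24] lvl=1616377 & 0xffffff = 0x18a9f9; word=0x18a9f96c
word = 0x18a9f96c → little-endian bytes:
  [0]=0x6c  [1]=0xf9  [2]=0xa9  [3]=0x18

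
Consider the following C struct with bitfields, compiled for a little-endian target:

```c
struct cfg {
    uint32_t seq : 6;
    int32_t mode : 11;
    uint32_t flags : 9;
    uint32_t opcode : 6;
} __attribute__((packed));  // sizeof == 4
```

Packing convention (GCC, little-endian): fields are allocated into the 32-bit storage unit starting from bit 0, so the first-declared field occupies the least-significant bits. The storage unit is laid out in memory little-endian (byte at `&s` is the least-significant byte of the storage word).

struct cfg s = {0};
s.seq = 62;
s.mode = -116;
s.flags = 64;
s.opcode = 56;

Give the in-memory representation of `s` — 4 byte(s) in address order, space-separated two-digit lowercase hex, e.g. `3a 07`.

3e e3 81 e0

seq (6b) val=62 bits=0x3e at bit 0: 0x0000003e
mode (11b) val=-116 bits=0x78c at bit 6: 0x0001e33e
flags (9b) val=64 bits=0x40 at bit 17: 0x0081e33e
opcode (6b) val=56 bits=0x38 at bit 26: 0xe081e33e
word = 0xe081e33e → little-endian bytes:
  [0]=0x3e  [1]=0xe3  [2]=0x81  [3]=0xe0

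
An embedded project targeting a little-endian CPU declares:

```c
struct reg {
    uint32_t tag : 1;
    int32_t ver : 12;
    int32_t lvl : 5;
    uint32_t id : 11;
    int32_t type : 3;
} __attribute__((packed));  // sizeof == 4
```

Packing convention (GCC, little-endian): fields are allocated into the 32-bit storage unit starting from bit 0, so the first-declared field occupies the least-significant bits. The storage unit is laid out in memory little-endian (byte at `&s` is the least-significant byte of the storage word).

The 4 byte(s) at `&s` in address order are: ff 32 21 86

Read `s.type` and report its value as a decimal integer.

[0]=0xff [1]=0x32 [2]=0x21 [3]=0x86 (little-endian) → word 0x862132ff
tag [0+:1] = (word>>0) & 0x1 = 1
ver [1+:12] = (word>>1) & 0xfff = 2431
lvl [13+:5] = (word>>13) & 0x1f = 9
id [18+:11] = (word>>18) & 0x7ff = 392
type [29+:3] = (word>>29) & 0x7 = 4  ←
type signed 3b, MSB=1: 4 - 8 = -4

-4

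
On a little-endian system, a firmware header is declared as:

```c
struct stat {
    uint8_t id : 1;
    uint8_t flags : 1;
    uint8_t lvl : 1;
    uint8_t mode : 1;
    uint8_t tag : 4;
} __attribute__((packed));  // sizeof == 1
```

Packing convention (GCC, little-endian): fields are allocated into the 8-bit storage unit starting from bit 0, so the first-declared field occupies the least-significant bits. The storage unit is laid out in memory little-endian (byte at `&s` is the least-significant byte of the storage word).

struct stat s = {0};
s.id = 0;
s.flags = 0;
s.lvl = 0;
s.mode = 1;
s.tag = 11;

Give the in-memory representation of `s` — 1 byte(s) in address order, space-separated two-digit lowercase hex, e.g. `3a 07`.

b8

id:1 = 0 → 0x0 << 0 → word 0x00
flags:1 = 0 → 0x0 << 1 → word 0x00
lvl:1 = 0 → 0x0 << 2 → word 0x00
mode:1 = 1 → 0x1 << 3 → word 0x08
tag:4 = 11 → 0xb << 4 → word 0xb8
word = 0xb8 → little-endian bytes:
  [0]=0xb8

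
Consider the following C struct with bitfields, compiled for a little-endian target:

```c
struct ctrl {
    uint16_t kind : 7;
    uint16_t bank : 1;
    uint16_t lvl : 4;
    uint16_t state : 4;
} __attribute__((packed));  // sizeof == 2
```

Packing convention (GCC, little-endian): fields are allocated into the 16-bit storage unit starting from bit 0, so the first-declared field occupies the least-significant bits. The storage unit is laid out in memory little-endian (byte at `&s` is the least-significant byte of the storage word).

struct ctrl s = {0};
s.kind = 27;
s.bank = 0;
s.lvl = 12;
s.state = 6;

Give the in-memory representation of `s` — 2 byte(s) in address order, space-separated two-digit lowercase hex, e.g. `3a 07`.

kind:7 = 27 → 0x1b << 0 → word 0x001b
bank:1 = 0 → 0x0 << 7 → word 0x001b
lvl:4 = 12 → 0xc << 8 → word 0x0c1b
state:4 = 6 → 0x6 << 12 → word 0x6c1b
word = 0x6c1b → little-endian bytes:
  [0]=0x1b  [1]=0x6c

1b 6c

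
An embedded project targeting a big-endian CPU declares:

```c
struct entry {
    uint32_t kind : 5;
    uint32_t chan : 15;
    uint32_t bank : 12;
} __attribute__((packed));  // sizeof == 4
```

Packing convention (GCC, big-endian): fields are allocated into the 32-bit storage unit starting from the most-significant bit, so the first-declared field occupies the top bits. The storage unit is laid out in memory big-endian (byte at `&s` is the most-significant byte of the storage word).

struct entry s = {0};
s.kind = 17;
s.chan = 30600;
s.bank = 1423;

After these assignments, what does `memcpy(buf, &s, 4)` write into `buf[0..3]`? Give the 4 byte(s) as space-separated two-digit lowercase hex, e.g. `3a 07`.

[27+:5] kind=17 & 0x1f = 0x11; word=0x88000000
[12+:15] chan=30600 & 0x7fff = 0x7788; word=0x8f788000
[0+:12] bank=1423 & 0xfff = 0x58f; word=0x8f78858f
word = 0x8f78858f → big-endian bytes:
  [0]=0x8f  [1]=0x78  [2]=0x85  [3]=0x8f

8f 78 85 8f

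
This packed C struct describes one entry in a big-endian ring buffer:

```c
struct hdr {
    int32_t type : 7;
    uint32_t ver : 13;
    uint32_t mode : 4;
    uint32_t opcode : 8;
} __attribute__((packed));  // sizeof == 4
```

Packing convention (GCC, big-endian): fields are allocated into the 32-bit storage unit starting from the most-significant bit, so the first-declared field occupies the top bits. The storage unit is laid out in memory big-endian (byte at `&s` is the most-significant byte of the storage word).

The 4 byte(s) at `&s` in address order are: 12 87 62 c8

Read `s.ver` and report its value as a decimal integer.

[0]=0x12 [1]=0x87 [2]=0x62 [3]=0xc8 (big-endian) → word 0x128762c8
type:7 @ bit 25 → (0x128762c8>>25)&0x7f = 0x9
ver:13 @ bit 12 → (0x128762c8>>12)&0x1fff = 0x876  ←
mode:4 @ bit 8 → (0x128762c8>>8)&0xf = 0x2
opcode:8 @ bit 0 → (0x128762c8>>0)&0xff = 0xc8

2166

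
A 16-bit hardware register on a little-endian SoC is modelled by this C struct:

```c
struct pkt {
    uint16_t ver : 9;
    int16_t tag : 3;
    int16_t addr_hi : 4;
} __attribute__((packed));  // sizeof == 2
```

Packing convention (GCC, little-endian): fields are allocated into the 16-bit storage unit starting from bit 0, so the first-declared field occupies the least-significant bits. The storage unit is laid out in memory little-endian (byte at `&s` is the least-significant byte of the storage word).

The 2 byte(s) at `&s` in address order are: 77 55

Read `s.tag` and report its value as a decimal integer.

2

[0]=0x77 [1]=0x55 (little-endian) → word 0x5577
ver [0+:9] = (word>>0) & 0x1ff = 375
tag [9+:3] = (word>>9) & 0x7 = 2  ←
addr_hi [12+:4] = (word>>12) & 0xf = 5
tag signed 3b, MSB=0: value = 2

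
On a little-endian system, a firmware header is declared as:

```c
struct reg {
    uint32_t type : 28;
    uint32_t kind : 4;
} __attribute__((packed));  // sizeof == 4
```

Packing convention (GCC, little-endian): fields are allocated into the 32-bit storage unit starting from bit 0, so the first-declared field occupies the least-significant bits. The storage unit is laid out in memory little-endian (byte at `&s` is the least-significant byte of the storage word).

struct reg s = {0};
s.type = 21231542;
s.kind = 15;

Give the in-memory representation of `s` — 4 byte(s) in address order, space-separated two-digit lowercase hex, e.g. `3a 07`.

type:28 = 21231542 → 0x143f7b6 << 0 → word 0x0143f7b6
kind:4 = 15 → 0xf << 28 → word 0xf143f7b6
word = 0xf143f7b6 → little-endian bytes:
  [0]=0xb6  [1]=0xf7  [2]=0x43  [3]=0xf1

b6 f7 43 f1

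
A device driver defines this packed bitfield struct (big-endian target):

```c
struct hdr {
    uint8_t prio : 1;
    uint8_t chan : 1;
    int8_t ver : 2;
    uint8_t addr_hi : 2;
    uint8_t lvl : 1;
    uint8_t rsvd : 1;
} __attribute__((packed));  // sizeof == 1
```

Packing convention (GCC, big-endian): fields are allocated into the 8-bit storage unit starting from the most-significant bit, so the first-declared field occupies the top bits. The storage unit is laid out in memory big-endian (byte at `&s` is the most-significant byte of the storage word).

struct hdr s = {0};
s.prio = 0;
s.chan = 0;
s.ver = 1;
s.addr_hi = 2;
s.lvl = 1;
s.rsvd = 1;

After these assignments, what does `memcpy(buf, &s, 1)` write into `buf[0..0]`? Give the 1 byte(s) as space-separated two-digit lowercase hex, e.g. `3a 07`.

1b

prio:1 = 0 → 0x0 << 7 → word 0x00
chan:1 = 0 → 0x0 << 6 → word 0x00
ver:2 = 1 → 0x1 << 4 → word 0x10
addr_hi:2 = 2 → 0x2 << 2 → word 0x18
lvl:1 = 1 → 0x1 << 1 → word 0x1a
rsvd:1 = 1 → 0x1 << 0 → word 0x1b
word = 0x1b → big-endian bytes:
  [0]=0x1b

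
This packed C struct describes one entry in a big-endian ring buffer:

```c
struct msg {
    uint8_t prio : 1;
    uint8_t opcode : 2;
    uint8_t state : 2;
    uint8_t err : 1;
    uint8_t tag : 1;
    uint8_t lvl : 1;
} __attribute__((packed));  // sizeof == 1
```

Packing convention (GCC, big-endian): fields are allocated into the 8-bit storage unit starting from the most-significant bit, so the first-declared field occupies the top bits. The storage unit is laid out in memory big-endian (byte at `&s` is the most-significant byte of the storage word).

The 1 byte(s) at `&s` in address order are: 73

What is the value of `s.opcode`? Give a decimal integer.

[0]=0x73 (big-endian) → word 0x73
prio [7+:1] = (word>>7) & 0x1 = 0
opcode [5+:2] = (word>>5) & 0x3 = 3  ←
state [3+:2] = (word>>3) & 0x3 = 2
err [2+:1] = (word>>2) & 0x1 = 0
tag [1+:1] = (word>>1) & 0x1 = 1
lvl [0+:1] = (word>>0) & 0x1 = 1

3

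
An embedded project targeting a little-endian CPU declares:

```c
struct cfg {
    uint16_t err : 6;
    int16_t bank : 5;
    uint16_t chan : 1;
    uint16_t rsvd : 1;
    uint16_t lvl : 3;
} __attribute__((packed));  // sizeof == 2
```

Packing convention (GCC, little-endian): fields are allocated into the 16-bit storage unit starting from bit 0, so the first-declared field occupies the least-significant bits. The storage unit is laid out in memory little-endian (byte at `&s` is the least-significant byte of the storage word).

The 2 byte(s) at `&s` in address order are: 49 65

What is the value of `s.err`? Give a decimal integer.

9

[0]=0x49 [1]=0x65 (little-endian) → word 0x6549
err [0+:6] = (word>>0) & 0x3f = 9  ←
bank [6+:5] = (word>>6) & 0x1f = 21
chan [11+:1] = (word>>11) & 0x1 = 0
rsvd [12+:1] = (word>>12) & 0x1 = 0
lvl [13+:3] = (word>>13) & 0x7 = 3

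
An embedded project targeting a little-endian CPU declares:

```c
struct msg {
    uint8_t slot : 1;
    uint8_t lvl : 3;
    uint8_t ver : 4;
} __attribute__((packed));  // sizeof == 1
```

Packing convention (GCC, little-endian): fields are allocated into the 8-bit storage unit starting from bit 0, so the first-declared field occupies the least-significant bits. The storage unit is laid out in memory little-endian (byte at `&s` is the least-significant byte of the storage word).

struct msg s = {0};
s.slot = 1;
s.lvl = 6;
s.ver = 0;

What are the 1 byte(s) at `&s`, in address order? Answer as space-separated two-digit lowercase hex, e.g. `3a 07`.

0d

slot (1b) val=1 bits=0x1 at bit 0: 0x01
lvl (3b) val=6 bits=0x6 at bit 1: 0x0d
ver (4b) val=0 bits=0x0 at bit 4: 0x0d
word = 0x0d → little-endian bytes:
  [0]=0x0d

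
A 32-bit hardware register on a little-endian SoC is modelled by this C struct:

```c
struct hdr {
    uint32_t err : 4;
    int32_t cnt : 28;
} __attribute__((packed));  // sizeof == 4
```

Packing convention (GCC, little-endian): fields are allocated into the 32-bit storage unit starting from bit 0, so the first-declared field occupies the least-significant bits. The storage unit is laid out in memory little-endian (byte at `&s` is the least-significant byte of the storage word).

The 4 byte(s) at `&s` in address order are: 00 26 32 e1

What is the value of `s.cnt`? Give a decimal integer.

-32300448

[0]=0x00 [1]=0x26 [2]=0x32 [3]=0xe1 (little-endian) → word 0xe1322600
err:4 @ bit 0 → (0xe1322600>>0)&0xf = 0x0
cnt:28 @ bit 4 → (0xe1322600>>4)&0xfffffff = 0xe132260  ←
cnt signed 28b, MSB=1: 236135008 - 268435456 = -32300448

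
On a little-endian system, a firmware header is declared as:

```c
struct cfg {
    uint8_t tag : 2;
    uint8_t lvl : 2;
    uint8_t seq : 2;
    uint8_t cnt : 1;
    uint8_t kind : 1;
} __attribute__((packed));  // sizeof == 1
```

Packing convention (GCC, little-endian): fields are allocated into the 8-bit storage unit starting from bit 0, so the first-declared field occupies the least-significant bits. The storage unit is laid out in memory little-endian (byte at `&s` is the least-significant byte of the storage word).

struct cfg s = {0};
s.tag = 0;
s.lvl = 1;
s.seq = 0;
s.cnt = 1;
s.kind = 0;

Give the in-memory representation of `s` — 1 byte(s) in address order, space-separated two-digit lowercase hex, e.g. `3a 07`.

44

tag:2 = 0 → 0x0 << 0 → word 0x00
lvl:2 = 1 → 0x1 << 2 → word 0x04
seq:2 = 0 → 0x0 << 4 → word 0x04
cnt:1 = 1 → 0x1 << 6 → word 0x44
kind:1 = 0 → 0x0 << 7 → word 0x44
word = 0x44 → little-endian bytes:
  [0]=0x44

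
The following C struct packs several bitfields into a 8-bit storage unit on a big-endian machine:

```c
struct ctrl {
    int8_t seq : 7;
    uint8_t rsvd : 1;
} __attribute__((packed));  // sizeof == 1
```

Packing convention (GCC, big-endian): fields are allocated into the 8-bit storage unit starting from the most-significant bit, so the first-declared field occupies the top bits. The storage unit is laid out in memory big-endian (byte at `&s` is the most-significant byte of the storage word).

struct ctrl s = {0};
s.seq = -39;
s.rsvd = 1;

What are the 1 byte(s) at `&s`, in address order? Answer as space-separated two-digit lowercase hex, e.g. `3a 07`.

seq:7 = -39 → 0x59 << 1 → word 0xb2
rsvd:1 = 1 → 0x1 << 0 → word 0xb3
word = 0xb3 → big-endian bytes:
  [0]=0xb3

b3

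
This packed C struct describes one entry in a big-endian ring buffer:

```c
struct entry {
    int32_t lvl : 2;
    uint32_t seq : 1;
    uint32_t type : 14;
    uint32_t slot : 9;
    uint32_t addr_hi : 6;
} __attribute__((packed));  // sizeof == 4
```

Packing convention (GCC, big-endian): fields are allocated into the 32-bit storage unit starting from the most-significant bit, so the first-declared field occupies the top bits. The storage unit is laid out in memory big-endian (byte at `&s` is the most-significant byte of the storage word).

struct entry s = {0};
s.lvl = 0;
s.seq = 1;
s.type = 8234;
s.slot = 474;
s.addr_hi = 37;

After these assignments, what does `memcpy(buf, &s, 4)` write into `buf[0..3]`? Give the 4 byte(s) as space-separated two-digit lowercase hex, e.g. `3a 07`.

30 15 76 a5

lvl:2 = 0 → 0x0 << 30 → word 0x00000000
seq:1 = 1 → 0x1 << 29 → word 0x20000000
type:14 = 8234 → 0x202a << 15 → word 0x30150000
slot:9 = 474 → 0x1da << 6 → word 0x30157680
addr_hi:6 = 37 → 0x25 << 0 → word 0x301576a5
word = 0x301576a5 → big-endian bytes:
  [0]=0x30  [1]=0x15  [2]=0x76  [3]=0xa5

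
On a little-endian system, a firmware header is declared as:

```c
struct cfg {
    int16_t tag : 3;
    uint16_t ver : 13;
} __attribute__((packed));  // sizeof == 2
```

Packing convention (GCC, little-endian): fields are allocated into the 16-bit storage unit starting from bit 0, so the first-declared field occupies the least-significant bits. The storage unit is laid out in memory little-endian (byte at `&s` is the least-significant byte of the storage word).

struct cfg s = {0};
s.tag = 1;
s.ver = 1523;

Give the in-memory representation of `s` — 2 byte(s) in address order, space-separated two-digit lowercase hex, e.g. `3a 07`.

tag:3 = 1 → 0x1 << 0 → word 0x0001
ver:13 = 1523 → 0x5f3 << 3 → word 0x2f99
word = 0x2f99 → little-endian bytes:
  [0]=0x99  [1]=0x2f

99 2f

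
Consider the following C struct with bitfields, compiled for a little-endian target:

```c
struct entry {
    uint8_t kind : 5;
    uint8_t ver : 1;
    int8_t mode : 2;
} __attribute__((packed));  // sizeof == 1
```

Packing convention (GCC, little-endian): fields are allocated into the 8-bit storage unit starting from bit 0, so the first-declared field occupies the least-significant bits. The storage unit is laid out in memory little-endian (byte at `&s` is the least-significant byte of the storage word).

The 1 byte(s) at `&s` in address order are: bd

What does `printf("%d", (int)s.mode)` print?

[0]=0xbd (little-endian) → word 0xbd
kind [0+:5] = (word>>0) & 0x1f = 29
ver [5+:1] = (word>>5) & 0x1 = 1
mode [6+:2] = (word>>6) & 0x3 = 2  ←
mode signed 2b, MSB=1: 2 - 4 = -2

-2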